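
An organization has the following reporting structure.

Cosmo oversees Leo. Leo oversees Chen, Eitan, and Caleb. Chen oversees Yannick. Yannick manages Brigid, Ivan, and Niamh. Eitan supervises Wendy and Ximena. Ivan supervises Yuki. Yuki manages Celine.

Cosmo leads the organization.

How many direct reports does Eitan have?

Eitan directly manages Ximena, Wendy. That is 2 direct reports.

2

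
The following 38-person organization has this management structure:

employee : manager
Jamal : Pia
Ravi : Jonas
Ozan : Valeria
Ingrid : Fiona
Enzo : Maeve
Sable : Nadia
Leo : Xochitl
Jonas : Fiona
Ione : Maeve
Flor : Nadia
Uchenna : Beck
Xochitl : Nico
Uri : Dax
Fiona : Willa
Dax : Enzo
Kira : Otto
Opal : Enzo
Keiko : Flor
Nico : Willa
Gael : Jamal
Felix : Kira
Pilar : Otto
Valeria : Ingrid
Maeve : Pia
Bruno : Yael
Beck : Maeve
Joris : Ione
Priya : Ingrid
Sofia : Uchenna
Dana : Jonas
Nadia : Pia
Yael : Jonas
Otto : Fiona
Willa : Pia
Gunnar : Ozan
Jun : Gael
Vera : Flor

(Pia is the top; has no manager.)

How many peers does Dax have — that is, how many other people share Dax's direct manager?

Dax reports to Enzo. Enzo's other direct reports are Opal — 1 peer.

1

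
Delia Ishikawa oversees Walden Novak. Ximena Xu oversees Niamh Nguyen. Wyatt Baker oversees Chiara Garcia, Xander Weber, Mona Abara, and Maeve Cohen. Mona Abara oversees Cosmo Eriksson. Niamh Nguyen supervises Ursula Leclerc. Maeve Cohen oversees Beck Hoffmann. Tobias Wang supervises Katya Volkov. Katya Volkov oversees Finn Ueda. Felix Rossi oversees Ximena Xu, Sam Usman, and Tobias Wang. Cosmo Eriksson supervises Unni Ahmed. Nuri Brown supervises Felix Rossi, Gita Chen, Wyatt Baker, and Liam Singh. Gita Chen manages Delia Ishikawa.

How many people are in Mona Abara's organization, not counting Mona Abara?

2

Mona Abara directly manages Cosmo Eriksson. Under Cosmo Eriksson: Unni Ahmed (1). That's 2 in total.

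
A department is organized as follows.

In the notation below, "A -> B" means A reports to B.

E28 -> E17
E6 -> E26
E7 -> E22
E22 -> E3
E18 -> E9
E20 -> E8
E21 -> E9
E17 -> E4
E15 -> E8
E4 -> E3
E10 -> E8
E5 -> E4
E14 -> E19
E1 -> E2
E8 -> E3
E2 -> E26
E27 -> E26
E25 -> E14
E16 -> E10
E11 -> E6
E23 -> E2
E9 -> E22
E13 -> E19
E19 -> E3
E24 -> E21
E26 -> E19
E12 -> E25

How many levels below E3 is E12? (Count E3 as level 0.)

Chain from E12 up to E3: E12 → E25 → E14 → E19 → E3. That is 4 steps up, so E12 is 4 levels below E3.

4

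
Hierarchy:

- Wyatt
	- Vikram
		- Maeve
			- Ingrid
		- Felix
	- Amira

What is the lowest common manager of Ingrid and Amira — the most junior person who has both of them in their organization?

Ingrid's chain of managers is Maeve, Vikram, Wyatt. Amira's chain of managers is Wyatt. The first manager that appears in both chains is Wyatt.

Wyatt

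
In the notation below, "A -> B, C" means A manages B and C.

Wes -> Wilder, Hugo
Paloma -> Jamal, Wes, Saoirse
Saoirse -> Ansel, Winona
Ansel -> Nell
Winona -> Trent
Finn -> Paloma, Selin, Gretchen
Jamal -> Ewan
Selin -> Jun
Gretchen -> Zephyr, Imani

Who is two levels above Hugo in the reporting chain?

Hugo reports to Wes, and Wes reports to Paloma. So Hugo's skip-level manager is Paloma.

Paloma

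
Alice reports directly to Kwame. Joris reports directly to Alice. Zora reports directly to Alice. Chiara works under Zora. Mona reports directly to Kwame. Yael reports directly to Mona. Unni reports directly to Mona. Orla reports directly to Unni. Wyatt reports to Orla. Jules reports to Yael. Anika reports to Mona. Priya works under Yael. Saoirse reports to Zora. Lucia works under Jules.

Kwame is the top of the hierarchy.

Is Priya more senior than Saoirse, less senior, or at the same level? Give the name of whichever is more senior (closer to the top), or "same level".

same level

Both Priya and Saoirse are 3 levels below Kwame.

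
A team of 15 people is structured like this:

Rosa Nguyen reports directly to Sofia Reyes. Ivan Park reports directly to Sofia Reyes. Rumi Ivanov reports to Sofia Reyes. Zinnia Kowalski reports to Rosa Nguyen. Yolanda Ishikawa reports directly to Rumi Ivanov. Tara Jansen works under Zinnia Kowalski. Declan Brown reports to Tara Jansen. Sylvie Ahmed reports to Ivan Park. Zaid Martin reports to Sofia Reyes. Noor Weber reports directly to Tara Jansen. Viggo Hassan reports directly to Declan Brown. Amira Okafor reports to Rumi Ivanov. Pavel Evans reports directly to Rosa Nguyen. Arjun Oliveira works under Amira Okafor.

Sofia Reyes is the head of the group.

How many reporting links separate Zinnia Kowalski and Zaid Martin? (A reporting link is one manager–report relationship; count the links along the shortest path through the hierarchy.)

3

Zinnia Kowalski is 2 levels below Sofia Reyes, and Zaid Martin is 1 level below Sofia Reyes (their lowest common manager). The shortest path runs up from Zinnia Kowalski to Sofia Reyes and back down to Zaid Martin: 2 + 1 = 3 links.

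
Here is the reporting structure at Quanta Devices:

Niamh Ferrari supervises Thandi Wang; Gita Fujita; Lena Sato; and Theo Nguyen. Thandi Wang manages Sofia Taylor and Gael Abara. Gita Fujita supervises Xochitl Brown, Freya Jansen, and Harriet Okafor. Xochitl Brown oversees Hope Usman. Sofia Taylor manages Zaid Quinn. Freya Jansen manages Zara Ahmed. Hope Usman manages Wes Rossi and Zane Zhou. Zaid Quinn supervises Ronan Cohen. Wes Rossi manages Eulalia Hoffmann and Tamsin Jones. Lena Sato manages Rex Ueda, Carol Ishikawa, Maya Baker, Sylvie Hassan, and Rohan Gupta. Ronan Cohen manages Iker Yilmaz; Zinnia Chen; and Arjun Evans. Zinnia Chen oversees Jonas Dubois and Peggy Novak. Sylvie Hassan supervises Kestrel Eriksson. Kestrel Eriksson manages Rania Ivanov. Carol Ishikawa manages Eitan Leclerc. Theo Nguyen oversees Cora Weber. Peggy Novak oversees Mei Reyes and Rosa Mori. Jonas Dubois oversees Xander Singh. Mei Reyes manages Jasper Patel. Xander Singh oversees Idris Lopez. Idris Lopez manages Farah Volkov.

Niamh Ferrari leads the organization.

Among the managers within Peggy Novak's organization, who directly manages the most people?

Peggy Novak

Direct-report counts within Peggy Novak's organization: Peggy Novak has 2; Mei Reyes has 1. The largest is 2, held by Peggy Novak.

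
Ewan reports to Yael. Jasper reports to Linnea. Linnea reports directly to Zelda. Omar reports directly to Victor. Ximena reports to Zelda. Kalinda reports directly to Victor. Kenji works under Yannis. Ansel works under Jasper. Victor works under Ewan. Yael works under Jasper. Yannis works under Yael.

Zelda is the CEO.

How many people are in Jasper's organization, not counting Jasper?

8

Jasper directly manages Yael, Ansel. Under Yael: Ewan, Victor, Kalinda, Omar, Yannis, Kenji (6). Ansel has no reports. So Jasper's organization is 2 direct reports plus everyone under them: 7 + 1 = 8.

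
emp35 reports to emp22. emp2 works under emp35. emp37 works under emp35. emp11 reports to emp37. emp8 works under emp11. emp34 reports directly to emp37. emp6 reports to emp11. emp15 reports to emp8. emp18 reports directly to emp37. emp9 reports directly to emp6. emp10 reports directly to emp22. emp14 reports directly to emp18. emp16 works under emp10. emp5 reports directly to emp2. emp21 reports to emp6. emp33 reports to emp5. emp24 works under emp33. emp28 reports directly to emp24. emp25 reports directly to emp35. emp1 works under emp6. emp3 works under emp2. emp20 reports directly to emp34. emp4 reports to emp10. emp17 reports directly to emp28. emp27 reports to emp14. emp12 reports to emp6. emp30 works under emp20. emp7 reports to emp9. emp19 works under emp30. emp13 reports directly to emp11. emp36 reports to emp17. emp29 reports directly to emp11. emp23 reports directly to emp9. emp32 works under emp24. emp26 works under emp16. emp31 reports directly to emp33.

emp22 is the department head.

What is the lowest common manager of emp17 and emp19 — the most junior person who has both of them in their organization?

emp17's chain of managers is emp28, emp24, emp33, emp5, emp2, emp35, emp22. emp19's chain of managers is emp30, emp20, emp34, emp37, emp35, emp22. The first manager that appears in both chains is emp35.

emp35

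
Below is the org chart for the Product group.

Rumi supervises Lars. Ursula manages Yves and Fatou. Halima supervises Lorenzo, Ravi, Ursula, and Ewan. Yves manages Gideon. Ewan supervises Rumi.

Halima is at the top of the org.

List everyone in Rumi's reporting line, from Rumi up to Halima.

Rumi -> Ewan -> Halima

Rumi reports to Ewan. Ewan reports to Halima. Halima is at the top.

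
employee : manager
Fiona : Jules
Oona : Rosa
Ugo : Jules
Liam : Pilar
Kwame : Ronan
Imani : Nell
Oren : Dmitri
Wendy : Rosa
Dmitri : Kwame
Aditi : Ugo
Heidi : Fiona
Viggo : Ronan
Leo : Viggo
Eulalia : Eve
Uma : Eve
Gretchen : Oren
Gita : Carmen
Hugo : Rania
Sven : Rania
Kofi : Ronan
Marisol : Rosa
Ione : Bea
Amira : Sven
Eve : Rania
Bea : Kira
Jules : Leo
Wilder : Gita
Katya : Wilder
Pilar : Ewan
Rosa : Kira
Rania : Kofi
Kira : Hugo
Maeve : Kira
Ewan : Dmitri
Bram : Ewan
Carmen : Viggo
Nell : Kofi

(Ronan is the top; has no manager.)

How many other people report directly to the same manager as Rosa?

Rosa reports to Kira. Kira's other direct reports are Bea, Maeve — 2 peers.

2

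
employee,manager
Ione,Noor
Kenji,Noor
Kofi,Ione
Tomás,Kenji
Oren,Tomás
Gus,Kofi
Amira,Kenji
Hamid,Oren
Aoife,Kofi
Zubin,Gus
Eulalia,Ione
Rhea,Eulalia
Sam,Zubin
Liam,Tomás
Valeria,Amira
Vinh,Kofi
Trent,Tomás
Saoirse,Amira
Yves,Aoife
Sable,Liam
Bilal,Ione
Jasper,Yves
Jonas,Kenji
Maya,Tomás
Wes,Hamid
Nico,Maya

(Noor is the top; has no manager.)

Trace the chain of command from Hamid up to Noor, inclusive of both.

Hamid -> Oren -> Tomás -> Kenji -> Noor

Hamid reports to Oren. Oren reports to Tomás. Tomás reports to Kenji. Kenji reports to Noor. Noor is at the top.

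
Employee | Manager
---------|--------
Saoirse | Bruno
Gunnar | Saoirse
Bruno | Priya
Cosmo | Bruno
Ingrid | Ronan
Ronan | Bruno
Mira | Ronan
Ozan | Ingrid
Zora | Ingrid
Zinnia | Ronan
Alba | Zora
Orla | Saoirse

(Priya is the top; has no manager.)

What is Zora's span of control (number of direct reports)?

1

Zora directly manages Alba. That is 1 direct report.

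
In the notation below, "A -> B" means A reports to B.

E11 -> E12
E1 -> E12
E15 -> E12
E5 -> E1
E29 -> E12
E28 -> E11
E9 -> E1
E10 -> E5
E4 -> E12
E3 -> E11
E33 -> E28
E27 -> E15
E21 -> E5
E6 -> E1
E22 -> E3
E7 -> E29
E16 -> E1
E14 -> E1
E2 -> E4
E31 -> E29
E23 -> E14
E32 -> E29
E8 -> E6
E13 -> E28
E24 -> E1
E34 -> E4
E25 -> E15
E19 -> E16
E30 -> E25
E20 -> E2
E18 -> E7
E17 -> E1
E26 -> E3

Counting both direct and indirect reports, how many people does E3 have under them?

E3 directly manages E22, E26. E22 has no reports. E26 has no reports. So E3's organization is 2 direct reports plus everyone under them: 1 + 1 = 2.

2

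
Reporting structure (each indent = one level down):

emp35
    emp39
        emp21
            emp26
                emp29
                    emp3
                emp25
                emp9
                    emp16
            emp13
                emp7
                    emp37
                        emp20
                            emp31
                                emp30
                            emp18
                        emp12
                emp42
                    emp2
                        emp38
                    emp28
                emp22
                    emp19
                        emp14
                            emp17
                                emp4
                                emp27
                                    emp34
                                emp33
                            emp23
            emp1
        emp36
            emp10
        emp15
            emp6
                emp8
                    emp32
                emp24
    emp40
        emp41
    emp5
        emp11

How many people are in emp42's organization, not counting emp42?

3

emp42 directly manages emp2, emp28. Under emp2: emp38 (1). emp28 has no reports. So emp42's organization is 2 direct reports plus everyone under them: 2 + 1 = 3.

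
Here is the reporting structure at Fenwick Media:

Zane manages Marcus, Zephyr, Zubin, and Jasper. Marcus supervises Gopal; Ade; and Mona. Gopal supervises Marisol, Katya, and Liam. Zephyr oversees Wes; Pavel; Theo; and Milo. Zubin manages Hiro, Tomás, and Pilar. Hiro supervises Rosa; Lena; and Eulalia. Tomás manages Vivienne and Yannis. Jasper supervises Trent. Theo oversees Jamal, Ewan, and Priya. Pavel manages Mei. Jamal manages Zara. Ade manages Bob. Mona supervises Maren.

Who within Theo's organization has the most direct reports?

Direct-report counts within Theo's organization: Theo has 3; Jamal has 1. The largest is 3, held by Theo.

Theo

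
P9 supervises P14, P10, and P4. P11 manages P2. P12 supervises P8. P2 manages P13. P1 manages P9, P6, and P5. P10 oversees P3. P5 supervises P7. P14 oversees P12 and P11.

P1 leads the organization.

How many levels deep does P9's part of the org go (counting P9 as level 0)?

The longest chain under P9 runs P9 → P14 → P11 → P2 → P13, which is 4 levels below P9.

4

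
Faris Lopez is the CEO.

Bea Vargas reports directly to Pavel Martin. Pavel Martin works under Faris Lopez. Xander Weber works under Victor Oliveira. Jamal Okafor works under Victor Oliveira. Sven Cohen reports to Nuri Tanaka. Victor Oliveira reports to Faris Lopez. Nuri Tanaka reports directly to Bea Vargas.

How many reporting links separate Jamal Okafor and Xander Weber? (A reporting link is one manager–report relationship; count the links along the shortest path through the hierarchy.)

Jamal Okafor is 1 level below Victor Oliveira, and Xander Weber is 1 level below Victor Oliveira (their lowest common manager). The shortest path runs up from Jamal Okafor to Victor Oliveira and back down to Xander Weber: 1 + 1 = 2 links.

2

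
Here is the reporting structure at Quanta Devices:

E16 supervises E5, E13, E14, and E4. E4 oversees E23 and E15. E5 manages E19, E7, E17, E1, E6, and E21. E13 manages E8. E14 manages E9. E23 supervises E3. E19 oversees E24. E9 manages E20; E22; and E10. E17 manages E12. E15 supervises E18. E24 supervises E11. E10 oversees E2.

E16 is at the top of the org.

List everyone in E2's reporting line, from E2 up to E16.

E2 -> E10 -> E9 -> E14 -> E16

E2 reports to E10. E10 reports to E9. E9 reports to E14. E14 reports to E16. E16 is at the top.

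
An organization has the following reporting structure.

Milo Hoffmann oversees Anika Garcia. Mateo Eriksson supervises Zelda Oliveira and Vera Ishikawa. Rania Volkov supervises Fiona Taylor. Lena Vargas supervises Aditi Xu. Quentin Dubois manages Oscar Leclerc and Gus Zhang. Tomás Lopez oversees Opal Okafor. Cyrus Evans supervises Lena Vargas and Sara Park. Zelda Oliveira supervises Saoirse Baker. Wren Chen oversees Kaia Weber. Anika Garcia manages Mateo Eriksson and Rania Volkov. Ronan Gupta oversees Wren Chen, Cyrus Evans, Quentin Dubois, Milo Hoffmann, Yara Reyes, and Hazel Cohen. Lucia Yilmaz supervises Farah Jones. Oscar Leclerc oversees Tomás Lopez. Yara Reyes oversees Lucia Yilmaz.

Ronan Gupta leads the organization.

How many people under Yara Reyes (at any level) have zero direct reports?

The only person in Yara Reyes's organization with no one reporting to them is Farah Jones. That is 1.

1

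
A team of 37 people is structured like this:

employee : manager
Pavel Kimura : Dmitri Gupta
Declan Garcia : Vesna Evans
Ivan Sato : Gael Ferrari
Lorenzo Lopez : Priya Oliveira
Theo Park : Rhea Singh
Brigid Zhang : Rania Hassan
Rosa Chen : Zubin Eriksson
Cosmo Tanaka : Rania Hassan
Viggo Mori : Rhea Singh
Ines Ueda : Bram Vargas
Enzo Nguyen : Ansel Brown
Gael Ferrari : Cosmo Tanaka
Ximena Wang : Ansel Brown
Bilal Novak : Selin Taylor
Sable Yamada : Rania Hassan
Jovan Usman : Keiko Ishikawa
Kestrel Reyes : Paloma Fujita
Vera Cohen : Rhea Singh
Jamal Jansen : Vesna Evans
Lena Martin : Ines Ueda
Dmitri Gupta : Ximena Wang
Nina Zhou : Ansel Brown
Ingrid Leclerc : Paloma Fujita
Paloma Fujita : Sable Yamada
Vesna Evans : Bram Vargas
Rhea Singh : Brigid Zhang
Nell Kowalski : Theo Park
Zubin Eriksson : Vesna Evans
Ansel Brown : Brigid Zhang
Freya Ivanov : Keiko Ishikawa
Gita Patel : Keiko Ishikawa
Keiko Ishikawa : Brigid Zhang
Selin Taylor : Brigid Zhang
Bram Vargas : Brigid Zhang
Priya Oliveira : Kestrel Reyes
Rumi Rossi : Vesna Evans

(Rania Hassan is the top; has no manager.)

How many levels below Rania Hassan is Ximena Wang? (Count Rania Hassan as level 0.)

Chain from Ximena Wang up to Rania Hassan: Ximena Wang → Ansel Brown → Brigid Zhang → Rania Hassan. That is 3 steps up, so Ximena Wang is 3 levels below Rania Hassan.

3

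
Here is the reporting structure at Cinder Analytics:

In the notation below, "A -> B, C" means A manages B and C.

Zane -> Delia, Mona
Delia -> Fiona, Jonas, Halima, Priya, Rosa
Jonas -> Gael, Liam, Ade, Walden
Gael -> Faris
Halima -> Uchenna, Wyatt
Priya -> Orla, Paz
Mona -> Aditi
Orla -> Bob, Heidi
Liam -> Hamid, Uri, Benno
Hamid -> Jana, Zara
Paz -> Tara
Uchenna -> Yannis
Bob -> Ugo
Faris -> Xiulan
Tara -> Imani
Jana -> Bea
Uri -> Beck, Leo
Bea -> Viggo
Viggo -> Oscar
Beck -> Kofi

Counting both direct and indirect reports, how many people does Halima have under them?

Halima directly manages Uchenna, Wyatt. Under Uchenna: Yannis (1). Wyatt has no reports. So Halima's organization is 2 direct reports plus everyone under them: 2 + 1 = 3.

3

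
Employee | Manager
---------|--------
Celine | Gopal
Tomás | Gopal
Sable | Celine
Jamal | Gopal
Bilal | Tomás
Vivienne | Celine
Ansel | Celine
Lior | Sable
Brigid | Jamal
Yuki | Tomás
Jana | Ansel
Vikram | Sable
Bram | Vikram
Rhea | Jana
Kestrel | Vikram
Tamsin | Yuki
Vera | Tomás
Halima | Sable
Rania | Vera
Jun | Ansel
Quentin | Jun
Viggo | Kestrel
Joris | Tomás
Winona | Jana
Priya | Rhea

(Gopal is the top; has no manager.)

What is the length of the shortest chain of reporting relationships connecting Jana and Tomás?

4

Jana is 3 levels below Gopal, and Tomás is 1 level below Gopal (their lowest common manager). The shortest path runs up from Jana to Gopal and back down to Tomás: 3 + 1 = 4 links.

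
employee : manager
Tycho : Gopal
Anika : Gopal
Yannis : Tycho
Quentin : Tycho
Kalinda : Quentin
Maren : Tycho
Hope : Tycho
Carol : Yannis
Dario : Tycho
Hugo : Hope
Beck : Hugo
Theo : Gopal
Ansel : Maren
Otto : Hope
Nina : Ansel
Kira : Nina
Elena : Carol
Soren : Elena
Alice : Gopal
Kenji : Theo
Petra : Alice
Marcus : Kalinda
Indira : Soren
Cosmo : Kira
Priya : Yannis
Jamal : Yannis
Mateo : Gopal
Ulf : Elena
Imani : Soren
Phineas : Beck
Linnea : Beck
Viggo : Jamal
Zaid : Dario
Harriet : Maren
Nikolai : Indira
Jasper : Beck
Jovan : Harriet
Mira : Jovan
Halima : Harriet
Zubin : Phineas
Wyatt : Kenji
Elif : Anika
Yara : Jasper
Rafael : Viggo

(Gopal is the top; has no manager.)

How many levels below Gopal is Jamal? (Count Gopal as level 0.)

3

Chain from Jamal up to Gopal: Jamal → Yannis → Tycho → Gopal. That is 3 steps up, so Jamal is 3 levels below Gopal.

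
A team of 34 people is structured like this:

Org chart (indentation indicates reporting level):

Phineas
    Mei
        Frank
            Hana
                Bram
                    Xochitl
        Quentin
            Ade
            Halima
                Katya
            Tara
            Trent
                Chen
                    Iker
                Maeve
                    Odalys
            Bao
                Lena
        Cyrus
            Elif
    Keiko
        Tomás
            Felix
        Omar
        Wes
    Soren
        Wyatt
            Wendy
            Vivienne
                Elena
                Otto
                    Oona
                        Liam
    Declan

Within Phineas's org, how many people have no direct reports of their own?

15

The people in Phineas's organization with no one reporting to them are Declan, Liam, Elena, Wendy, Wes, Omar, Felix, Elif, Lena, Odalys, Iker, Tara, Katya, Ade, Xochitl. That is 15.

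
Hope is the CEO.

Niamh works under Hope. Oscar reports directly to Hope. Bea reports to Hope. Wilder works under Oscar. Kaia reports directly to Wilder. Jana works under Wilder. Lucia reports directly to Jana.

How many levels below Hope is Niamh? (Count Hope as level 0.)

1

Chain from Niamh up to Hope: Niamh → Hope. That is 1 step up, so Niamh is 1 level below Hope.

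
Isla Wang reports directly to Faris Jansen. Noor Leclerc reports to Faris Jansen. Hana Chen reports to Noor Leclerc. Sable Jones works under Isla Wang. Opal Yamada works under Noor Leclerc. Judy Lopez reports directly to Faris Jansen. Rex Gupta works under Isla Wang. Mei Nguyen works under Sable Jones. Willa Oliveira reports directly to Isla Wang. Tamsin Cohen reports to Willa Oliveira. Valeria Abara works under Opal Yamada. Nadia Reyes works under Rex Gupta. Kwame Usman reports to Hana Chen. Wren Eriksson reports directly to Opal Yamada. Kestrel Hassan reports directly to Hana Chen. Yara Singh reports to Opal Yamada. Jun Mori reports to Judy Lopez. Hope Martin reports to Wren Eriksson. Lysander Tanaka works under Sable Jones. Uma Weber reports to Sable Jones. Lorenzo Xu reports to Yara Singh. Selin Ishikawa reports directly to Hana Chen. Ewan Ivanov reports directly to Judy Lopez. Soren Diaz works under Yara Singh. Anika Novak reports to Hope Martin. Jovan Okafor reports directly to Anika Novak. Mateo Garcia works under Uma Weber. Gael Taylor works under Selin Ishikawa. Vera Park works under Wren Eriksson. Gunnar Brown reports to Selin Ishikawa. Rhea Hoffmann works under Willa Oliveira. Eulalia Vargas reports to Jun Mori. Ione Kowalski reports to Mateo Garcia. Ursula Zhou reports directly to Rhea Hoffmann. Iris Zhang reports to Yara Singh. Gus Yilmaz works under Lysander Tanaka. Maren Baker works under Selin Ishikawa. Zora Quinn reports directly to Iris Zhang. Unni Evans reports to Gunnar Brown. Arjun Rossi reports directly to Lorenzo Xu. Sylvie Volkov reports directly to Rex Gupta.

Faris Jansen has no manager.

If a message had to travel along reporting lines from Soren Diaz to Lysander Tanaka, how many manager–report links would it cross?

7

Soren Diaz is 4 levels below Faris Jansen, and Lysander Tanaka is 3 levels below Faris Jansen (their lowest common manager). The shortest path runs up from Soren Diaz to Faris Jansen and back down to Lysander Tanaka: 4 + 3 = 7 links.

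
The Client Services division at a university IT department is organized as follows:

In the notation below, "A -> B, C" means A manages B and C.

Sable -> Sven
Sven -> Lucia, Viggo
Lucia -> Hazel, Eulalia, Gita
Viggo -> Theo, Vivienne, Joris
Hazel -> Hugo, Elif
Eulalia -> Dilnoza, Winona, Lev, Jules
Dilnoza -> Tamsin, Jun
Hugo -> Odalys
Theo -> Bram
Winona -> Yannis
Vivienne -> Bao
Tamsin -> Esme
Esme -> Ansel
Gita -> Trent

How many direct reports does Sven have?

2

Sven directly manages Lucia, Viggo. That is 2 direct reports.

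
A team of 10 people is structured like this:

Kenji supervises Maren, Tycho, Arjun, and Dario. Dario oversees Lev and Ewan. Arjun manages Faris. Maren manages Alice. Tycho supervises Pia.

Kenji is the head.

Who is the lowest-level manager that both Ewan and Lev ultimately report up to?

Ewan's chain of managers is Dario, Kenji. Lev's chain of managers is Dario, Kenji. The first manager that appears in both chains is Dario.

Dario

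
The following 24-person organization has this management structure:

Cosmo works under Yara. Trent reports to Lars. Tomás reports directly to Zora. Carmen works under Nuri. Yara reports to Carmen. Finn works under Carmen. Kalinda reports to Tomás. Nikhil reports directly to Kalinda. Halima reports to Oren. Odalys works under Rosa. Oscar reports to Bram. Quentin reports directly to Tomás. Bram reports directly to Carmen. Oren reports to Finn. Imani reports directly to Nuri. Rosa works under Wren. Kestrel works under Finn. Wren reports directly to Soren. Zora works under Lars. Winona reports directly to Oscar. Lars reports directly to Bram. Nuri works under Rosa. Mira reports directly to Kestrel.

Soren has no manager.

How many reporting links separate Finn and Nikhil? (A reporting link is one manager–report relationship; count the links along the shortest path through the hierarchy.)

7

Finn is 1 level below Carmen, and Nikhil is 6 levels below Carmen (their lowest common manager). The shortest path runs up from Finn to Carmen and back down to Nikhil: 1 + 6 = 7 links.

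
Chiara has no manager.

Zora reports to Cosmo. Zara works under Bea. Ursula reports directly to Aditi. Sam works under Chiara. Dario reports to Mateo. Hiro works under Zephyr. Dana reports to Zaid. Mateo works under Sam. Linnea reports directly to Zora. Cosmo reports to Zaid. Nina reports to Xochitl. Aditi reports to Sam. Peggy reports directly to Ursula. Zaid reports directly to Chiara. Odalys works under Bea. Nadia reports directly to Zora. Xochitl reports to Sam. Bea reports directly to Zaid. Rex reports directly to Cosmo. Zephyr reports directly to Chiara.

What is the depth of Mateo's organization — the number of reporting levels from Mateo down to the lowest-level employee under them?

1

The longest chain under Mateo runs Mateo → Dario, which is 1 level below Mateo.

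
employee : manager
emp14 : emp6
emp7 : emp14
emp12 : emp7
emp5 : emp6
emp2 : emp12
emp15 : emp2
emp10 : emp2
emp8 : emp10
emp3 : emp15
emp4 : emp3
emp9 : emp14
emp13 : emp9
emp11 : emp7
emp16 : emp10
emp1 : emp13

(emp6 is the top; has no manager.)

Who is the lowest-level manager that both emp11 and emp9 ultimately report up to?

emp11's chain of managers is emp7, emp14, emp6. emp9's chain of managers is emp14, emp6. The first manager that appears in both chains is emp14.

emp14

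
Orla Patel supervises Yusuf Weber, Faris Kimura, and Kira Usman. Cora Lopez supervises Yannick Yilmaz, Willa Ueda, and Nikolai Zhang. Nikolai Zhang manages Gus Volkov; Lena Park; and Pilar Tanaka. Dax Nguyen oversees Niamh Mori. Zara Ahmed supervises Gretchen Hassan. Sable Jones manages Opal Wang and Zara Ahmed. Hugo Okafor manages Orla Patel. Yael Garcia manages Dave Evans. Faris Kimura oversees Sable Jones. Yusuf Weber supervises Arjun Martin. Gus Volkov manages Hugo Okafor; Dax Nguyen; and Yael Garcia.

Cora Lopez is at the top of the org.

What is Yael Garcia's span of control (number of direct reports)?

1

Yael Garcia directly manages Dave Evans. That is 1 direct report.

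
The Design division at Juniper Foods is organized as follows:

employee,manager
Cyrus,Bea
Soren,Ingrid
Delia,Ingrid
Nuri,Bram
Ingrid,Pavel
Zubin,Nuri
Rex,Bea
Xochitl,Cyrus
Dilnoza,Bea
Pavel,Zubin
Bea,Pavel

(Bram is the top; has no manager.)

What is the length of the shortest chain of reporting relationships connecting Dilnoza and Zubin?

Dilnoza is in Zubin's organization: the chain from Dilnoza up to Zubin is Dilnoza → Bea → Pavel → Zubin, which is 3 links.

3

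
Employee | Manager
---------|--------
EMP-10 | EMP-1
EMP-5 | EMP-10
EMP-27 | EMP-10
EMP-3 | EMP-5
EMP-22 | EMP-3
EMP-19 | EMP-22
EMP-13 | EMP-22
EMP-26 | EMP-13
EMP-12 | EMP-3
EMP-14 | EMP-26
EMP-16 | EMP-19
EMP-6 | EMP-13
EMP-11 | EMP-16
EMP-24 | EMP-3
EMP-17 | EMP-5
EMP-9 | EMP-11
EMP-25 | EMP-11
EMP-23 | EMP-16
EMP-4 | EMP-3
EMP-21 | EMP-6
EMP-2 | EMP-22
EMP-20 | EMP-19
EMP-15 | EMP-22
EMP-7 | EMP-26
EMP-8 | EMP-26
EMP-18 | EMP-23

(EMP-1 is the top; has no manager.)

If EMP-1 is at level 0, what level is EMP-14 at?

7

Chain from EMP-14 up to EMP-1: EMP-14 → EMP-26 → EMP-13 → EMP-22 → EMP-3 → EMP-5 → EMP-10 → EMP-1. That is 7 steps up, so EMP-14 is 7 levels below EMP-1.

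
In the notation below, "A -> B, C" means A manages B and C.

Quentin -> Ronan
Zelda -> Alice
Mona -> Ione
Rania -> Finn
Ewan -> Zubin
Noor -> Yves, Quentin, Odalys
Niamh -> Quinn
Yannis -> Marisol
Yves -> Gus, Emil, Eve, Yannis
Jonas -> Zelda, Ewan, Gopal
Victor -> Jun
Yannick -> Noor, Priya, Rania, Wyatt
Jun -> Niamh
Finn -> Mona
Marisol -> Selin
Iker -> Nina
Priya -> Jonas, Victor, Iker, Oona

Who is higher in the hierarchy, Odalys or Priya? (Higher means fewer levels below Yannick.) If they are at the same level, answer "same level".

Odalys is 2 levels below Yannick; Priya is 1. Priya is higher.

Priya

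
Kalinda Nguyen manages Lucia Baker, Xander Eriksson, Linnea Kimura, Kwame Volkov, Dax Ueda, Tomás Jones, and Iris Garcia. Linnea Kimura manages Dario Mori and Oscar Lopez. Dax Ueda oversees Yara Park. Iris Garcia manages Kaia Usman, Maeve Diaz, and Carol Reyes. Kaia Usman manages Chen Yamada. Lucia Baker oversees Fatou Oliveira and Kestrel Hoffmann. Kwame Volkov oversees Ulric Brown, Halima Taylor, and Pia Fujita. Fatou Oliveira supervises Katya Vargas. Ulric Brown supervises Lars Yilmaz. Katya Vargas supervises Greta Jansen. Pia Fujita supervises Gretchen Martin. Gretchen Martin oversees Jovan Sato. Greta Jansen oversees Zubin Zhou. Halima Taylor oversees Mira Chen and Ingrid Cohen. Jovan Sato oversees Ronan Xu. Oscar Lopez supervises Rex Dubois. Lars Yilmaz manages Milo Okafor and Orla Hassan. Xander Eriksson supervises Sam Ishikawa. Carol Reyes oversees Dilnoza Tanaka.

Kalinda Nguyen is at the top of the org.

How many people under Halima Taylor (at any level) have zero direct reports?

The people in Halima Taylor's organization with no one reporting to them are Ingrid Cohen, Mira Chen. That is 2.

2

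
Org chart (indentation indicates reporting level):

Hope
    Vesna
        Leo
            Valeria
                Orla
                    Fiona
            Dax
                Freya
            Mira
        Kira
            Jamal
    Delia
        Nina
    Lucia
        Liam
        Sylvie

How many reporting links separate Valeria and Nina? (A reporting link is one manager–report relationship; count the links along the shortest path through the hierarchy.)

Valeria is 3 levels below Hope, and Nina is 2 levels below Hope (their lowest common manager). The shortest path runs up from Valeria to Hope and back down to Nina: 3 + 2 = 5 links.

5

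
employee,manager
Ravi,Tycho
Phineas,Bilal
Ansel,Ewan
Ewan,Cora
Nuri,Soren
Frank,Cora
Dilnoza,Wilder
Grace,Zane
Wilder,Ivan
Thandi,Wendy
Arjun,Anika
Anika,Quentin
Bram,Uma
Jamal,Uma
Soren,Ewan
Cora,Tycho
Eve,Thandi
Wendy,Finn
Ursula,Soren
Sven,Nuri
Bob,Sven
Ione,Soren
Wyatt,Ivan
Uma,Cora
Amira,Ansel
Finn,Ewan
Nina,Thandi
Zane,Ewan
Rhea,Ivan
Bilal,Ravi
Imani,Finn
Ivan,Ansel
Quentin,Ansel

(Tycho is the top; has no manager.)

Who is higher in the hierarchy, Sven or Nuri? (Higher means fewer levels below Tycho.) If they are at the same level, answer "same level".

Sven is 5 levels below Tycho; Nuri is 4. Nuri is higher.

Nuri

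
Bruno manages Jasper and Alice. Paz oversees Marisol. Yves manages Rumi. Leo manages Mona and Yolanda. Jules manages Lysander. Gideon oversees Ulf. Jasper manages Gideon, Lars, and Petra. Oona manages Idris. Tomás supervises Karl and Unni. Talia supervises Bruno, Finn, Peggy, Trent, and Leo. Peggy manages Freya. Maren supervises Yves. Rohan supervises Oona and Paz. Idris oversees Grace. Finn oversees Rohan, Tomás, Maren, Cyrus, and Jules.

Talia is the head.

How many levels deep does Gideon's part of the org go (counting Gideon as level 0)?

The longest chain under Gideon runs Gideon → Ulf, which is 1 level below Gideon.

1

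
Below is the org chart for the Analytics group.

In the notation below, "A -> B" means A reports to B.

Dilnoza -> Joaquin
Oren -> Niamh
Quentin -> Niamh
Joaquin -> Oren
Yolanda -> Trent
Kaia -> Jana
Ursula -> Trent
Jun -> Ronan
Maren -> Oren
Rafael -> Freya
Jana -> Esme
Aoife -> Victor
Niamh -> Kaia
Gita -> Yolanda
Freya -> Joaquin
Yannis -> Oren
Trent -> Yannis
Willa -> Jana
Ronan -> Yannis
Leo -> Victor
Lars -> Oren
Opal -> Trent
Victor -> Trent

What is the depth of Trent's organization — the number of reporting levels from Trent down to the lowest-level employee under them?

2

The longest chain under Trent runs Trent → Victor → Leo, which is 2 levels below Trent.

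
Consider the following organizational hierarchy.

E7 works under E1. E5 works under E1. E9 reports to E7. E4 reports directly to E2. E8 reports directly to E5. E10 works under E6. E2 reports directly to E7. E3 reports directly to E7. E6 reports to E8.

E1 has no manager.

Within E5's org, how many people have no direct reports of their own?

1

The only person in E5's organization with no one reporting to them is E10. That is 1.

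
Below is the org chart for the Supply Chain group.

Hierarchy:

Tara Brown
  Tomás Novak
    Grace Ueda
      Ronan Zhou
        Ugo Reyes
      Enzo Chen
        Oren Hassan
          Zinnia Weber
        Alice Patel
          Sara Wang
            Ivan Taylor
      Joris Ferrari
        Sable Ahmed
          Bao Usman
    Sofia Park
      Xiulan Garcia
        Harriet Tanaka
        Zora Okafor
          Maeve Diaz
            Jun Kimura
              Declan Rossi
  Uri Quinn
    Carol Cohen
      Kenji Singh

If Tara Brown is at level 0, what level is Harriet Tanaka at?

4

Chain from Harriet Tanaka up to Tara Brown: Harriet Tanaka → Xiulan Garcia → Sofia Park → Tomás Novak → Tara Brown. That is 4 steps up, so Harriet Tanaka is 4 levels below Tara Brown.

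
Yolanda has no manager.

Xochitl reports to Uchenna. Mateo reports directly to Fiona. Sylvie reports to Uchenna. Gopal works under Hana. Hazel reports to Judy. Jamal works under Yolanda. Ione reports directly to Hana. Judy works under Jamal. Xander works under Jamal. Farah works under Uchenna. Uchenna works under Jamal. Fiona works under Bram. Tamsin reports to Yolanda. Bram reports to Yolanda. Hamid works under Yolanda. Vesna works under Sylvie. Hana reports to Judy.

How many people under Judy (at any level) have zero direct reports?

The people in Judy's organization with no one reporting to them are Hazel, Ione, Gopal. That is 3.

3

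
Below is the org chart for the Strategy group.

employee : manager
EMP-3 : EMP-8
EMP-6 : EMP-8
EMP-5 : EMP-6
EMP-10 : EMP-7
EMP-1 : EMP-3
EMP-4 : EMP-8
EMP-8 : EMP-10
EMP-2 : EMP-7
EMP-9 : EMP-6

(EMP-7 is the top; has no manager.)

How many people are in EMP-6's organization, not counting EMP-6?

2

EMP-6 directly manages EMP-9, EMP-5. EMP-9 has no reports. EMP-5 has no reports. So EMP-6's organization is 2 direct reports plus everyone under them: 1 + 1 = 2.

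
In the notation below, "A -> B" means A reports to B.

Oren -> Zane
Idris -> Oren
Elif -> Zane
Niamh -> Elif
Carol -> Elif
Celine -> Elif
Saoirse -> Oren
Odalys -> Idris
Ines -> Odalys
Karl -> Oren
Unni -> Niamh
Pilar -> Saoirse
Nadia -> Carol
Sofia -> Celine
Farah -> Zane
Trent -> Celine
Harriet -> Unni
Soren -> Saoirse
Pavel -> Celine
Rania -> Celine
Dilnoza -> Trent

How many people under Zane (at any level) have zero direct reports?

11

The people in Zane's organization with no one reporting to them are Farah, Rania, Pavel, Dilnoza, Sofia, Nadia, Harriet, Karl, Soren, Pilar, Ines. That is 11.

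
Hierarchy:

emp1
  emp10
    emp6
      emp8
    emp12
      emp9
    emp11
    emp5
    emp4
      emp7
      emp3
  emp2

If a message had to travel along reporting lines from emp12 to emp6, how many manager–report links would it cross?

emp12 is 1 level below emp10, and emp6 is 1 level below emp10 (their lowest common manager). The shortest path runs up from emp12 to emp10 and back down to emp6: 1 + 1 = 2 links.

2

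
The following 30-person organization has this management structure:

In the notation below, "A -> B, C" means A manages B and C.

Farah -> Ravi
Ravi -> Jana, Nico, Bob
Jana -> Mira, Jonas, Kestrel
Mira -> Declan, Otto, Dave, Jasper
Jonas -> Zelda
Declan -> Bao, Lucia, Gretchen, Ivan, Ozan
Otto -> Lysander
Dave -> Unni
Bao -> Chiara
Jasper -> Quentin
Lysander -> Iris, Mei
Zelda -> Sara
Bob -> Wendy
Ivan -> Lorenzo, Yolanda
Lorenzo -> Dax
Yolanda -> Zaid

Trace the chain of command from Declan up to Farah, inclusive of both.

Declan reports to Mira. Mira reports to Jana. Jana reports to Ravi. Ravi reports to Farah. Farah is at the top.

Declan -> Mira -> Jana -> Ravi -> Farah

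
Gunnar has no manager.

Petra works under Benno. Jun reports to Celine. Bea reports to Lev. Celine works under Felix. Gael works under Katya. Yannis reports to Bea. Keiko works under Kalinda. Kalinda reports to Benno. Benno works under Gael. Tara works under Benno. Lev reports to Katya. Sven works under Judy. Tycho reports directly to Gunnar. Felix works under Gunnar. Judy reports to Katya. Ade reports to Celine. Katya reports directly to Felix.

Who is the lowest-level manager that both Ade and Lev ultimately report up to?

Felix

Ade's chain of managers is Celine, Felix, Gunnar. Lev's chain of managers is Katya, Felix, Gunnar. The first manager that appears in both chains is Felix.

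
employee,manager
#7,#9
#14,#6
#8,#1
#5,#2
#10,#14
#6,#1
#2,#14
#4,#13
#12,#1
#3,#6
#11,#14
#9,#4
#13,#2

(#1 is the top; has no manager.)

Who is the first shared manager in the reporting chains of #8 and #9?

#8's chain of managers is #1. #9's chain of managers is #4, #13, #2, #14, #6, #1. The first manager that appears in both chains is #1.

#1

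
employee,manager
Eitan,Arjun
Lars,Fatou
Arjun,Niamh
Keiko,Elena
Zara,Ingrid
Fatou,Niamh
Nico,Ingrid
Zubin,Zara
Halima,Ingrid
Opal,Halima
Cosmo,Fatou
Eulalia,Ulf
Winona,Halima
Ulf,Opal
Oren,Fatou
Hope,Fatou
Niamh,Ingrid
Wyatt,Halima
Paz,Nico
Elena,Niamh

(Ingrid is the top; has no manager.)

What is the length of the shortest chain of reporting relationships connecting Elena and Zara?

3

Elena is 2 levels below Ingrid, and Zara is 1 level below Ingrid (their lowest common manager). The shortest path runs up from Elena to Ingrid and back down to Zara: 2 + 1 = 3 links.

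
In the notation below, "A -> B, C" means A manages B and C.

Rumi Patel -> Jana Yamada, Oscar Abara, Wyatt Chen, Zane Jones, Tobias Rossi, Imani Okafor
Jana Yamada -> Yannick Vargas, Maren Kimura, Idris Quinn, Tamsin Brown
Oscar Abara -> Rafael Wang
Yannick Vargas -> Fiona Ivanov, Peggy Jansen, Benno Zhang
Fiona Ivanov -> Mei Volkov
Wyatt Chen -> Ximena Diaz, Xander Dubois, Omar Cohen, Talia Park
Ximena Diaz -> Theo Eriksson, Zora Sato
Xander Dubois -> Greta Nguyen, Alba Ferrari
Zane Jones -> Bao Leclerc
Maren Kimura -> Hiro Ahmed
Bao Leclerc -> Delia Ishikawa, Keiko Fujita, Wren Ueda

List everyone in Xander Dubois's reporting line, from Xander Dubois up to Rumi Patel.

Xander Dubois -> Wyatt Chen -> Rumi Patel

Xander Dubois reports to Wyatt Chen. Wyatt Chen reports to Rumi Patel. Rumi Patel is at the top.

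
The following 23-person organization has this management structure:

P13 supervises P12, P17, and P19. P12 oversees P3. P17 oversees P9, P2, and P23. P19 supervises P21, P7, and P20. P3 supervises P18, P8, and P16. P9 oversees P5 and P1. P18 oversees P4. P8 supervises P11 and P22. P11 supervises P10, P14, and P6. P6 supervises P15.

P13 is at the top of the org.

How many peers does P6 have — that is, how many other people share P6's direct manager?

P6 reports to P11. P11's other direct reports are P10, P14 — 2 peers.

2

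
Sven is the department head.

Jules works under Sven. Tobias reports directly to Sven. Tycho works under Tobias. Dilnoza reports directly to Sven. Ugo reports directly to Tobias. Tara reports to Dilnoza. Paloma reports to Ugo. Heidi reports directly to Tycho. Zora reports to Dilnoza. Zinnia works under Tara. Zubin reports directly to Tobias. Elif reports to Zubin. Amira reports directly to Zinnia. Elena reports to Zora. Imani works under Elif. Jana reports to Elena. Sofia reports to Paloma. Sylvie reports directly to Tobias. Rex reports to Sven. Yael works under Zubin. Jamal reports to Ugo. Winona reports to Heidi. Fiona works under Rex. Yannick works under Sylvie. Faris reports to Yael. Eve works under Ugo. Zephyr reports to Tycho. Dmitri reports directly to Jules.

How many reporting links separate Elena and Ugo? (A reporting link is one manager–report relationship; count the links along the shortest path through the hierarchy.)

5

Elena is 3 levels below Sven, and Ugo is 2 levels below Sven (their lowest common manager). The shortest path runs up from Elena to Sven and back down to Ugo: 3 + 2 = 5 links.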